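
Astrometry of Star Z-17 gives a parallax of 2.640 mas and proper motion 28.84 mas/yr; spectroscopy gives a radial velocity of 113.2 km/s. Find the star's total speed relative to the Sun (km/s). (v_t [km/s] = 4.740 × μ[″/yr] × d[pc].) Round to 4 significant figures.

d = 1/p = 1/0.002640″ = 378.79 pc.
μ = 28.84 mas/yr = 0.02884 ″/yr.
v_t = 4.740 μ d = 4.740 × 0.02884 × 378.79 = 51.781 km/s.
v = √(v_r² + v_t²) = √(113.2² + 51.781²) = √15495.5 = 124.48 km/s.

124.5 km/s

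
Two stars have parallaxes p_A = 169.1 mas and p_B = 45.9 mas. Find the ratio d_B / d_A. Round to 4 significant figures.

3.684

Since d = 1/p, d_B/d_A = p_A/p_B.
= 169.1 / 45.9 = 3.6841.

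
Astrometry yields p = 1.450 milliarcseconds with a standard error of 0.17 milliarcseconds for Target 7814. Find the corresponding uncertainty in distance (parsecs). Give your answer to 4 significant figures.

d = 1/p, so σ_d = σ_p / p².
σ_d = 0.000170 / (0.001450)² = 0.000170 / 0.0000021025 = 80.856 pc.

80.86 pc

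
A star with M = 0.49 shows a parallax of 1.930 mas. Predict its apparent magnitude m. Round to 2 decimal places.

m = 9.06

d = 1/p = 1/0.001930″ = 518.13 pc.
m − M = 5 log₁₀ d − 5 = 5 log₁₀(518.13) − 5 = 13.5722 − 5 = 8.5722.
m = M + (m − M) = 0.49 + 8.5722 = 9.06.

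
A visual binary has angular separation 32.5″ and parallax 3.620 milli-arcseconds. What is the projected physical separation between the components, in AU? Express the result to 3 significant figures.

d = 1/p = 1/0.003620″ = 276.24 pc.
At distance d (pc), an angle of θ arcsec spans θ·d AU: s = 32.5 × 276.24 = 8977.8 AU.

8980 AU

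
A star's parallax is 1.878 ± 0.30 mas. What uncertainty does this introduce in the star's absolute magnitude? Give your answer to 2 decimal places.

σ_M = 0.35 mag

M = m − 5 log₁₀ d + 5 = m + 5 log₁₀ p + 5, so ∂M/∂p = 5/(p ln 10).
σ_M = (5/ln 10) · (σ_p/p) = 2.1715 × 0.30/1.878 = 2.1715 × 0.15974 = 0.34688.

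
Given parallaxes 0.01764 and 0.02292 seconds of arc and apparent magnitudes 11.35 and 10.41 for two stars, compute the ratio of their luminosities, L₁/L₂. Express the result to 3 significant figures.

d₁ = 1/p₁ = 1/0.01764″ = 56.689 pc; d₂ = 1/p₂ = 1/0.02292″ = 43.63 pc.
M₁ = m₁ − 5 log₁₀ d₁ + 5 = 11.35 − 8.7675 + 5 = 7.5825.
M₂ = 10.41 − 8.1989 + 5 = 7.2111.
L₁/L₂ = 10^(0.4(M₂ − M₁)) = 10^(0.4 × (-0.3714)) = 10^(-0.14856) = 0.7103.

L₁/L₂ = 0.710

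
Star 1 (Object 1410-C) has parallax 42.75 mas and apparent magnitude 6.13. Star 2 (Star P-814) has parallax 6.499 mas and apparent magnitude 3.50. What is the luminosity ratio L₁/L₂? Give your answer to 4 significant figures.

d₁ = 1/p₁ = 1/0.04275″ = 23.392 pc; d₂ = 1/p₂ = 1/0.006499″ = 153.87 pc.
M₁ = m₁ − 5 log₁₀ d₁ + 5 = 6.13 − 6.8453 + 5 = 4.2847.
M₂ = 3.50 − 10.9358 + 5 = -2.4358.
L₁/L₂ = 10^(0.4(M₂ − M₁)) = 10^(0.4 × (-6.7205)) = 10^(-2.68820) = 0.0020502.

L₁/L₂ = 0.002050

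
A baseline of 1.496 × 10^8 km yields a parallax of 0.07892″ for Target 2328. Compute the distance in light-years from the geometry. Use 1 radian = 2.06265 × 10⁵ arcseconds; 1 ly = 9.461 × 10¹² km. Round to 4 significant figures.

41.33 ly

θ = 0.07892″ = 0.07892/206265 = 3.8261 × 10^-7 rad.
d = B/θ = (1.496 × 10^8) / (3.8261 × 10^-7) = 3.9100 × 10^14 km = (3.9100 × 10^14) / (9.461 × 10^12) ly = 41.328 ly.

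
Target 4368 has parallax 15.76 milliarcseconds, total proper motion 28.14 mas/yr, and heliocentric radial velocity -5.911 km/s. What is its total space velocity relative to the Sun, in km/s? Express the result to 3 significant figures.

d = 1/p = 1/0.01576″ = 63.452 pc.
μ = 28.14 mas/yr = 0.02814 ″/yr.
v_t = 4.740 μ d = 4.740 × 0.02814 × 63.452 = 8.4635 km/s.
v = √(v_r² + v_t²) = √((-5.911)² + 8.4635²) = √106.571 = 10.323 km/s.

10.3 km/s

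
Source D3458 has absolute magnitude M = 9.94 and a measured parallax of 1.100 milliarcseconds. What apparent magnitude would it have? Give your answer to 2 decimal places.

m = 19.73

d = 1/p = 1/0.001100″ = 909.09 pc.
m − M = 5 log₁₀ d − 5 = 5 log₁₀(909.09) − 5 = 14.7930 − 5 = 9.7930.
m = M + (m − M) = 9.94 + 9.7930 = 19.73.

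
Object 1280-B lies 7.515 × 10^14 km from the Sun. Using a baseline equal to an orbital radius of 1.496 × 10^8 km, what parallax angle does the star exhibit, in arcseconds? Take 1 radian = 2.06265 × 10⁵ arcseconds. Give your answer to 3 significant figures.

0.0411 arcsec

θ ≈ B/d = (1.496 × 10^8) / (7.515 × 10^14) = 1.9907 × 10^-7 rad.
In arcseconds: 1.9907 × 10^-7 × 206265 = 0.041061″.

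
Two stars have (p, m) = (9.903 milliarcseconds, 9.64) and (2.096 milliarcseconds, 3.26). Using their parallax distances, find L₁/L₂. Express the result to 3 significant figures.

L₁/L₂ = 0.000126

d₁ = 1/p₁ = 1/0.009903″ = 100.98 pc; d₂ = 1/p₂ = 1/0.002096″ = 477.1 pc.
M₁ = m₁ − 5 log₁₀ d₁ + 5 = 9.64 − 10.0212 + 5 = 4.6188.
M₂ = 3.26 − 13.3930 + 5 = -5.1330.
L₁/L₂ = 10^(0.4(M₂ − M₁)) = 10^(0.4 × (-9.7518)) = 10^(-3.90072) = 0.00012568.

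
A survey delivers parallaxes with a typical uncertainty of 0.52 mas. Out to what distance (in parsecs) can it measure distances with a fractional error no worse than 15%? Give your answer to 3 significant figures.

288 pc

σ_d/d = σ_p/p, so the condition is σ_p/p ≤ 0.15, i.e. p ≥ σ_p/0.15.
p_min = 0.52/0.15 = 3.4667 mas = 0.0034667 arcsec.
d_max = 1/p_min = 1/0.0034667 = 288.46 pc.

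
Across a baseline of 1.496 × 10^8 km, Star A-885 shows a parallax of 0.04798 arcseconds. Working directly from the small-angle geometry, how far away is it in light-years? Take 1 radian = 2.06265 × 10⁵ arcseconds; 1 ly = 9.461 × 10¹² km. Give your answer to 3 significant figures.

θ = 0.04798″ = 0.04798/206265 = 2.3261 × 10^-7 rad.
d = B/θ = (1.496 × 10^8) / (2.3261 × 10^-7) = 6.4314 × 10^14 km = (6.4314 × 10^14) / (9.461 × 10^12) ly = 67.978 ly.

68.0 ly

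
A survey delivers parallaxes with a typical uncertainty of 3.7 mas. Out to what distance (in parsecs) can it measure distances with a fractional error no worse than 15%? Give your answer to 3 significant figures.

σ_d/d = σ_p/p, so the condition is σ_p/p ≤ 0.15, i.e. p ≥ σ_p/0.15.
p_min = 3.7/0.15 = 24.667 mas = 0.024667 arcsec.
d_max = 1/p_min = 1/0.024667 = 40.54 pc.

40.5 pc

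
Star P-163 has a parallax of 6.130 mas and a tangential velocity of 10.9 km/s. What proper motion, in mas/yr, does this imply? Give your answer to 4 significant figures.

14.10 mas/yr

d = 1/p = 1/0.006130″ = 163.13 pc.
μ = v_t / (4.74 d) = 10.9 / (4.74 × 163.13) = 10.9 / 773.24 = 0.014097 ″/yr = 14.097 mas/yr.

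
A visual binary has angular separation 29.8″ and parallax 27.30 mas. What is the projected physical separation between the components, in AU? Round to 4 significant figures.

1092 AU

d = 1/p = 1/0.02730″ = 36.63 pc.
At distance d (pc), an angle of θ arcsec spans θ·d AU: s = 29.8 × 36.63 = 1091.6 AU.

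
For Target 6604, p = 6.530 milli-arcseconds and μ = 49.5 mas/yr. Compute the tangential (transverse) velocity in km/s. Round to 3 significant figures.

35.9 km/s

d = 1/p = 1/0.006530″ = 153.14 pc.
μ = 49.5 mas/yr = 0.0495 ″/yr.
v_t = 4.74 × μ × d = 4.74 × 0.0495 × 153.14 = 35.931 km/s.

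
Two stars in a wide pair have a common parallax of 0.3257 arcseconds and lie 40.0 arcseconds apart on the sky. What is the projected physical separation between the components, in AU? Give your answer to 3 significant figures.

123 AU

d = 1/p = 1/0.3257″ = 3.0703 pc.
At distance d (pc), an angle of θ arcsec spans θ·d AU: s = 40.0 × 3.0703 = 122.81 AU.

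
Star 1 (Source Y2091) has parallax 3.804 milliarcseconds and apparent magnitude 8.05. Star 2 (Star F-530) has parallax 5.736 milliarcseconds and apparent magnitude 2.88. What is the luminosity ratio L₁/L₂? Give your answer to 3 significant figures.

d₁ = 1/p₁ = 1/0.003804″ = 262.88 pc; d₂ = 1/p₂ = 1/0.005736″ = 174.34 pc.
M₁ = m₁ − 5 log₁₀ d₁ + 5 = 8.05 − 12.0988 + 5 = 0.9512.
M₂ = 2.88 − 11.2070 + 5 = -3.3270.
L₁/L₂ = 10^(0.4(M₂ − M₁)) = 10^(0.4 × (-4.2782)) = 10^(-1.71128) = 0.019441.

L₁/L₂ = 0.0194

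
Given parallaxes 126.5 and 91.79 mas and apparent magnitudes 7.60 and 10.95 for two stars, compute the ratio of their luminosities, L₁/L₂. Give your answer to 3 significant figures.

d₁ = 1/p₁ = 1/0.1265″ = 7.9051 pc; d₂ = 1/p₂ = 1/0.09179″ = 10.894 pc.
M₁ = m₁ − 5 log₁₀ d₁ + 5 = 7.60 − 4.4895 + 5 = 8.1105.
M₂ = 10.95 − 5.1859 + 5 = 10.7641.
L₁/L₂ = 10^(0.4(M₂ − M₁)) = 10^(0.4 × 2.6536) = 10^1.06144 = 11.52.

L₁/L₂ = 11.5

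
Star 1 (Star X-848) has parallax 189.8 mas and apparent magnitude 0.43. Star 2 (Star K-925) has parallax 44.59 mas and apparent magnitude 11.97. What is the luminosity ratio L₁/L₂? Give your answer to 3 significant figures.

L₁/L₂ = 2280

d₁ = 1/p₁ = 1/0.1898″ = 5.2687 pc; d₂ = 1/p₂ = 1/0.04459″ = 22.427 pc.
M₁ = m₁ − 5 log₁₀ d₁ + 5 = 0.43 − 3.6085 + 5 = 1.8215.
M₂ = 11.97 − 6.7539 + 5 = 10.2161.
L₁/L₂ = 10^(0.4(M₂ − M₁)) = 10^(0.4 × 8.3946) = 10^3.35784 = 2279.5.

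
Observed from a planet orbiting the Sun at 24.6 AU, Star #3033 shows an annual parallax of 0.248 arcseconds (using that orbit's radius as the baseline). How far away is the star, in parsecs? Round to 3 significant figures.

With baseline B (in AU) and parallax p (in arcsec), d = B/p parsecs.
d = 24.6 / 0.248 = 99.194 pc.

99.2 pc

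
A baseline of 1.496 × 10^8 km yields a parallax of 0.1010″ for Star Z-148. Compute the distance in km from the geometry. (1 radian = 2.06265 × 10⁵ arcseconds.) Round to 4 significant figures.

3.055 × 10^14 km

θ = 0.1010″ = 0.1010/206265 = 4.8966 × 10^-7 rad.
d = B/θ = (1.496 × 10^8) / (4.8966 × 10^-7) = 3.0552 × 10^14 km.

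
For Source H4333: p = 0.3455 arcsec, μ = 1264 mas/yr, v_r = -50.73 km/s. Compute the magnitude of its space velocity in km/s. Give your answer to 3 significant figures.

d = 1/p = 1/0.3455″ = 2.8944 pc.
μ = 1264 mas/yr = 1.264 ″/yr.
v_t = 4.740 μ d = 4.740 × 1.264 × 2.8944 = 17.341 km/s.
v = √(v_r² + v_t²) = √((-50.73)² + 17.341²) = √2874.24 = 53.612 km/s.

53.6 km/s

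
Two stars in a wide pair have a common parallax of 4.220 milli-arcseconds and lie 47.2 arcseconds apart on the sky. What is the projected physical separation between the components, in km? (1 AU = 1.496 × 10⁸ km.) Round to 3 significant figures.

d = 1/p = 1/0.004220″ = 236.97 pc.
At distance d (pc), an angle of θ arcsec spans θ·d AU: s = 47.2 × 236.97 = 11185 AU.
= 11185 × 1.496 × 10⁸ km = 1.6733 × 10^12 km.

1.67 × 10^12 km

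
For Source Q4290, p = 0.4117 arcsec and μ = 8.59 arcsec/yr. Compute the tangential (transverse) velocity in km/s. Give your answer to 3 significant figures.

98.9 km/s

d = 1/p = 1/0.4117″ = 2.429 pc.
v_t = 4.74 × μ × d = 4.74 × 8.59 × 2.429 = 98.901 km/s.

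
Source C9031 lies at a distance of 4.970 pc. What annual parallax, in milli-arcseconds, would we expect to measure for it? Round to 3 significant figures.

p = 1/d = 1/4.97 = 0.20121 arcsec.
= 0.20121 × 1000 = 201.21 mas.

201 mas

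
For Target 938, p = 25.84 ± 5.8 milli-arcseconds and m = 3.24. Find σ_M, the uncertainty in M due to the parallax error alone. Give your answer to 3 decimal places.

M = m − 5 log₁₀ d + 5 = m + 5 log₁₀ p + 5, so ∂M/∂p = 5/(p ln 10).
σ_M = (5/ln 10) · (σ_p/p) = 2.1715 × 5.8/25.84 = 2.1715 × 0.22446 = 0.48741.

σ_M = 0.487 mag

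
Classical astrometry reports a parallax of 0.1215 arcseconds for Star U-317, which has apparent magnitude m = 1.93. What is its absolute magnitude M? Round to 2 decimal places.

d = 1/p = 1/0.1215″ = 8.2305 pc.
m − M = 5 log₁₀(8.2305) − 5 = 4.5771 − 5 = -0.4229.
M = m − (m − M) = 1.93 − (-0.4229) = 2.35.

M = 2.35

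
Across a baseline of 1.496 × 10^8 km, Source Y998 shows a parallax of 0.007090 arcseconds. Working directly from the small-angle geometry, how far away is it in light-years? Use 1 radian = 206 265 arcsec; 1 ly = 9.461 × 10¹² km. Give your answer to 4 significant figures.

θ = 0.007090″ = 0.007090/206265 = 3.4373 × 10^-8 rad.
d = B/θ = (1.496 × 10^8) / (3.4373 × 10^-8) = 4.3523 × 10^15 km = (4.3523 × 10^15) / (9.461 × 10^12) ly = 460.03 ly.

460.0 ly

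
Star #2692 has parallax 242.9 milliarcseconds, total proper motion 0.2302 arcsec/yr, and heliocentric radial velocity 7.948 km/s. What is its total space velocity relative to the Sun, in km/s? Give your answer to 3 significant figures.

d = 1/p = 1/0.2429″ = 4.1169 pc.
v_t = 4.740 μ d = 4.740 × 0.2302 × 4.1169 = 4.4921 km/s.
v = √(v_r² + v_t²) = √(7.948² + 4.4921²) = √83.3497 = 9.1296 km/s.

9.13 km/s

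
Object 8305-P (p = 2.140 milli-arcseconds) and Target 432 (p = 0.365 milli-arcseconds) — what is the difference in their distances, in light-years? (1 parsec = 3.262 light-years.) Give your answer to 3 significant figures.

d_A = 1/0.002140″ = 467.29 pc; d_B = 1/0.0003650″ = 2739.7 pc.
|d_B − d_A| = |2739.7 − 467.29| = 2272.4 pc = 2272.4 × 3.262 ly = 7412.6 ly.

7410 ly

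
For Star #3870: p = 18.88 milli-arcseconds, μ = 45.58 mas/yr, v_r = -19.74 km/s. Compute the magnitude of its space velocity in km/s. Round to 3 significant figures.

d = 1/p = 1/0.01888″ = 52.966 pc.
μ = 45.58 mas/yr = 0.04558 ″/yr.
v_t = 4.740 μ d = 4.740 × 0.04558 × 52.966 = 11.443 km/s.
v = √(v_r² + v_t²) = √((-19.74)² + 11.443²) = √520.61 = 22.817 km/s.

22.8 km/s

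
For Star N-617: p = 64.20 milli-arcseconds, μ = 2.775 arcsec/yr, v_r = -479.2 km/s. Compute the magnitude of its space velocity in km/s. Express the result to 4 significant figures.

521.2 km/s

d = 1/p = 1/0.06420″ = 15.576 pc.
v_t = 4.740 μ d = 4.740 × 2.775 × 15.576 = 204.88 km/s.
v = √(v_r² + v_t²) = √((-479.2)² + 204.88²) = √271608 = 521.16 km/s.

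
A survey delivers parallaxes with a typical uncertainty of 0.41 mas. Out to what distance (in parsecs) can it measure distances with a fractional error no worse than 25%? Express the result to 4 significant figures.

609.8 pc

σ_d/d = σ_p/p, so the condition is σ_p/p ≤ 0.25, i.e. p ≥ σ_p/0.25.
p_min = 0.41/0.25 = 1.64 mas = 0.00164 arcsec.
d_max = 1/p_min = 1/0.00164 = 609.76 pc.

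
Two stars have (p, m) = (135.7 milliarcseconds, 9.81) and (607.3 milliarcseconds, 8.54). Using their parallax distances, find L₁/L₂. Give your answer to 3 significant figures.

L₁/L₂ = 6.22

d₁ = 1/p₁ = 1/0.1357″ = 7.3692 pc; d₂ = 1/p₂ = 1/0.6073″ = 1.6466 pc.
M₁ = m₁ − 5 log₁₀ d₁ + 5 = 9.81 − 4.3371 + 5 = 10.4729.
M₂ = 8.54 − 1.0829 + 5 = 12.4571.
L₁/L₂ = 10^(0.4(M₂ − M₁)) = 10^(0.4 × 1.9842) = 10^0.79368 = 6.2184.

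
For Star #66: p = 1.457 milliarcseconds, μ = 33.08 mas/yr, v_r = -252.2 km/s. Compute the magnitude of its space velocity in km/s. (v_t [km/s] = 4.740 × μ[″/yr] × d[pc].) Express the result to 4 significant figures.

274.2 km/s

d = 1/p = 1/0.001457″ = 686.34 pc.
μ = 33.08 mas/yr = 0.03308 ″/yr.
v_t = 4.740 μ d = 4.740 × 0.03308 × 686.34 = 107.62 km/s.
v = √(v_r² + v_t²) = √((-252.2)² + 107.62²) = √75186.9 = 274.2 km/s.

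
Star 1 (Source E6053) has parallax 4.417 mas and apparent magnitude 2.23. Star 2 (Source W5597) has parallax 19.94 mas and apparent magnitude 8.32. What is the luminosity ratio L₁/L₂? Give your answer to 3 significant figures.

L₁/L₂ = 5560

d₁ = 1/p₁ = 1/0.004417″ = 226.4 pc; d₂ = 1/p₂ = 1/0.01994″ = 50.15 pc.
M₁ = m₁ − 5 log₁₀ d₁ + 5 = 2.23 − 11.7744 + 5 = -4.5444.
M₂ = 8.32 − 8.5014 + 5 = 4.8186.
L₁/L₂ = 10^(0.4(M₂ − M₁)) = 10^(0.4 × 9.3630) = 10^3.74520 = 5561.6.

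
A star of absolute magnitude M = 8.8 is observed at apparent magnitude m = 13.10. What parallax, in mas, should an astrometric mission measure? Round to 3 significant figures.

m − M = 13.10 − 8.8 = 4.30.
d = 10^((m−M)/5 + 1) = 10^1.860 = 72.444 pc.
p = 1/d = 1/72.444 = 0.013804 arcsec = 13.804 mas.

13.8 mas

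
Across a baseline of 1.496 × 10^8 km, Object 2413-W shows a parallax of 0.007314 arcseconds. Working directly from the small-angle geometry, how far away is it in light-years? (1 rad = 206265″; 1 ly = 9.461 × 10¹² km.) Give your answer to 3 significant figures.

446 ly

θ = 0.007314″ = 0.007314/206265 = 3.5459 × 10^-8 rad.
d = B/θ = (1.496 × 10^8) / (3.5459 × 10^-8) = 4.2190 × 10^15 km = (4.2190 × 10^15) / (9.461 × 10^12) ly = 445.94 ly.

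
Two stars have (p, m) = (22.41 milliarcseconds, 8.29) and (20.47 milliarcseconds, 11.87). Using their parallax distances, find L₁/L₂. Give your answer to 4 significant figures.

d₁ = 1/p₁ = 1/0.02241″ = 44.623 pc; d₂ = 1/p₂ = 1/0.02047″ = 48.852 pc.
M₁ = m₁ − 5 log₁₀ d₁ + 5 = 8.29 − 8.2478 + 5 = 5.0422.
M₂ = 11.87 − 8.4444 + 5 = 8.4256.
L₁/L₂ = 10^(0.4(M₂ − M₁)) = 10^(0.4 × 3.3834) = 10^1.35336 = 22.561.

L₁/L₂ = 22.56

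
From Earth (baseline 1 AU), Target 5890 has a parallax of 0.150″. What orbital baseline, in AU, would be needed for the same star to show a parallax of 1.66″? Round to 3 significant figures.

11.1 AU

Parallax scales linearly with baseline: p ∝ B, so B = p_target / p_Earth × 1 AU.
B = 1.66 / 0.150 = 11.067 AU.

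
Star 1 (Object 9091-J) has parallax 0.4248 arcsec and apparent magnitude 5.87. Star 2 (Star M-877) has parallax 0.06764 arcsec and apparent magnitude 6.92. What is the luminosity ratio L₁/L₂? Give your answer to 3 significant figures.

L₁/L₂ = 0.0667

d₁ = 1/p₁ = 1/0.4248″ = 2.354 pc; d₂ = 1/p₂ = 1/0.06764″ = 14.784 pc.
M₁ = m₁ − 5 log₁₀ d₁ + 5 = 5.87 − 1.8590 + 5 = 9.0110.
M₂ = 6.92 − 5.8490 + 5 = 6.0710.
L₁/L₂ = 10^(0.4(M₂ − M₁)) = 10^(0.4 × (-2.9400)) = 10^(-1.17600) = 0.066681.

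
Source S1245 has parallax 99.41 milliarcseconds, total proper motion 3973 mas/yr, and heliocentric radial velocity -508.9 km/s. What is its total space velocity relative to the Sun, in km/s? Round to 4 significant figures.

543.0 km/s

d = 1/p = 1/0.09941″ = 10.059 pc.
μ = 3973 mas/yr = 3.973 ″/yr.
v_t = 4.740 μ d = 4.740 × 3.973 × 10.059 = 189.43 km/s.
v = √(v_r² + v_t²) = √((-508.9)² + 189.43²) = √294863 = 543.01 km/s.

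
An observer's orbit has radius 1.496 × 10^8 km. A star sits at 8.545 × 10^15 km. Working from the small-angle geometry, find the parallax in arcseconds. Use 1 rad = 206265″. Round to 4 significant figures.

0.003611 arcsec

θ ≈ B/d = (1.496 × 10^8) / (8.545 × 10^15) = 1.7507 × 10^-8 rad.
In arcseconds: 1.7507 × 10^-8 × 206265 = 0.0036111″.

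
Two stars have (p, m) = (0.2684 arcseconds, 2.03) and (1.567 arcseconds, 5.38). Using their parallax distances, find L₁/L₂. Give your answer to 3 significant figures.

d₁ = 1/p₁ = 1/0.2684″ = 3.7258 pc; d₂ = 1/p₂ = 1/1.567″ = 0.63816 pc.
M₁ = m₁ − 5 log₁₀ d₁ + 5 = 2.03 − 2.8561 + 5 = 4.1739.
M₂ = 5.38 − (-0.9754) + 5 = 11.3554.
L₁/L₂ = 10^(0.4(M₂ − M₁)) = 10^(0.4 × 7.1815) = 10^2.87260 = 745.76.

L₁/L₂ = 746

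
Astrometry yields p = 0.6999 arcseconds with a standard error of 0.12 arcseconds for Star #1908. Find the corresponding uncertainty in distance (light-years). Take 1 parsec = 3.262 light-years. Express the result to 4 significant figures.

d = 1/p, so σ_d = σ_p / p².
σ_d = 0.120 / (0.6999)² = 0.120 / 0.48986 = 0.24497 pc = 0.24497 × 3.262 ly = 0.79909 ly.

0.7991 ly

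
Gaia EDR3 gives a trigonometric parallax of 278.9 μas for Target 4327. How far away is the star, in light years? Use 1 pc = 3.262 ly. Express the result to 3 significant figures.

p = 278.9 μas = 0.0002789 arcsec.
d = 1/p = 1/0.0002789 = 3585.5 pc.
In light-years: 3585.5 × 3.262 = 11696 ly.

11700 light years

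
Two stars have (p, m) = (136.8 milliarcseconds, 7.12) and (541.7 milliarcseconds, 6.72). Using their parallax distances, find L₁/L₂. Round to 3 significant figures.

L₁/L₂ = 10.8

d₁ = 1/p₁ = 1/0.1368″ = 7.3099 pc; d₂ = 1/p₂ = 1/0.5417″ = 1.846 pc.
M₁ = m₁ − 5 log₁₀ d₁ + 5 = 7.12 − 4.3196 + 5 = 7.8004.
M₂ = 6.72 − 1.3312 + 5 = 10.3888.
L₁/L₂ = 10^(0.4(M₂ − M₁)) = 10^(0.4 × 2.5884) = 10^1.03536 = 10.848.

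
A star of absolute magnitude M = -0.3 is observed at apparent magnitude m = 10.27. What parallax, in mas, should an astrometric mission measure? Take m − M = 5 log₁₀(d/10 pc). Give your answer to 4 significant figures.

m − M = 10.27 − (-0.3) = 10.57.
d = 10^((m−M)/5 + 1) = 10^3.114 = 1300.2 pc.
p = 1/d = 1/1300.2 = 0.00076911 arcsec = 0.76911 mas.

0.7691 mas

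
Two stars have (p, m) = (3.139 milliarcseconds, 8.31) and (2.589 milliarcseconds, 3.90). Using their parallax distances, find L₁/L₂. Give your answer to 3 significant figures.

L₁/L₂ = 0.0117

d₁ = 1/p₁ = 1/0.003139″ = 318.57 pc; d₂ = 1/p₂ = 1/0.002589″ = 386.25 pc.
M₁ = m₁ − 5 log₁₀ d₁ + 5 = 8.31 − 12.5160 + 5 = 0.7940.
M₂ = 3.90 − 12.9343 + 5 = -4.0343.
L₁/L₂ = 10^(0.4(M₂ − M₁)) = 10^(0.4 × (-4.8283)) = 10^(-1.93132) = 0.011713.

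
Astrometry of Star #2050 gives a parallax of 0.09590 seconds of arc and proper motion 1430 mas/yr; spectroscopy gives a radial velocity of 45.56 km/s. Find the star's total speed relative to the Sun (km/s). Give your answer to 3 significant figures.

d = 1/p = 1/0.09590″ = 10.428 pc.
μ = 1430 mas/yr = 1.430 ″/yr.
v_t = 4.740 μ d = 4.740 × 1.430 × 10.428 = 70.683 km/s.
v = √(v_r² + v_t²) = √(45.56² + 70.683²) = √7071.8 = 84.094 km/s.

84.1 km/s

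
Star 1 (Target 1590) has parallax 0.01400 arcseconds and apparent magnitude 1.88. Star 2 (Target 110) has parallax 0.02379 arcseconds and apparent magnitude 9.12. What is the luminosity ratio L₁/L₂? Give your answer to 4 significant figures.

d₁ = 1/p₁ = 1/0.01400″ = 71.429 pc; d₂ = 1/p₂ = 1/0.02379″ = 42.034 pc.
M₁ = m₁ − 5 log₁₀ d₁ + 5 = 1.88 − 9.2694 + 5 = -2.3894.
M₂ = 9.12 − 8.1180 + 5 = 6.0020.
L₁/L₂ = 10^(0.4(M₂ − M₁)) = 10^(0.4 × 8.3914) = 10^3.35656 = 2272.8.

L₁/L₂ = 2273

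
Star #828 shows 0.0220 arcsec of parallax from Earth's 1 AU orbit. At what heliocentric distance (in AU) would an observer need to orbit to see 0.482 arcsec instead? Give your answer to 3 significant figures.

21.9 AU

Parallax scales linearly with baseline: p ∝ B, so B = p_target / p_Earth × 1 AU.
B = 0.482 / 0.0220 = 21.909 AU.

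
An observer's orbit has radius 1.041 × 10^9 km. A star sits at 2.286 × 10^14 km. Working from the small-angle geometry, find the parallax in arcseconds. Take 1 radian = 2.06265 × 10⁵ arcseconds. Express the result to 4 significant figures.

0.9393 arcsec

θ ≈ B/d = (1.041 × 10^9) / (2.286 × 10^14) = 4.5538 × 10^-6 rad.
In arcseconds: 4.5538 × 10^-6 × 206265 = 0.93929″.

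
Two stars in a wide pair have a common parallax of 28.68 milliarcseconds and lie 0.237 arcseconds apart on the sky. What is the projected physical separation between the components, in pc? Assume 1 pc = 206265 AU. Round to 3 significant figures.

4.01 × 10^-5 pc

d = 1/p = 1/0.02868″ = 34.868 pc.
At distance d (pc), an angle of θ arcsec spans θ·d AU: s = 0.237 × 34.868 = 8.2637 AU.
= 8.2637 / 206265 = 4.0064 × 10^-5 pc.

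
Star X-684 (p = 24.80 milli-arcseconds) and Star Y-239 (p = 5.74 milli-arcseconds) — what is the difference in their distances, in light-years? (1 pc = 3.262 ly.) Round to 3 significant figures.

437 ly

d_A = 1/0.02480″ = 40.323 pc; d_B = 1/0.005740″ = 174.22 pc.
|d_B − d_A| = |174.22 − 40.323| = 133.9 pc = 133.9 × 3.262 ly = 436.78 ly.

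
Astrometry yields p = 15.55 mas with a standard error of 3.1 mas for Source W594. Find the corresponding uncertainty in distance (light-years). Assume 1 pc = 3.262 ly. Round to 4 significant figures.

41.82 ly

d = 1/p, so σ_d = σ_p / p².
σ_d = 0.00310 / (0.01555)² = 0.00310 / 0.0002418 = 12.821 pc = 12.821 × 3.262 ly = 41.822 ly.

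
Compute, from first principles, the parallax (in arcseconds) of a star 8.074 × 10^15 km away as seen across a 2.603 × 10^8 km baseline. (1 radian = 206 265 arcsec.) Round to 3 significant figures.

0.00665 arcsec

θ ≈ B/d = (2.603 × 10^8) / (8.074 × 10^15) = 3.2239 × 10^-8 rad.
In arcseconds: 3.2239 × 10^-8 × 206265 = 0.0066498″.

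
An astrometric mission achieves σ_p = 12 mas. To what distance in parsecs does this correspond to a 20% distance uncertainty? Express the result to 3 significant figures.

16.7 pc

σ_d/d = σ_p/p, so the condition is σ_p/p ≤ 0.20, i.e. p ≥ σ_p/0.20.
p_min = 12/0.20 = 60 mas = 0.06 arcsec.
d_max = 1/p_min = 1/0.06 = 16.667 pc.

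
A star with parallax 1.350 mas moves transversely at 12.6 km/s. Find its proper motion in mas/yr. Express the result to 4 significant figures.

3.589 mas/yr

d = 1/p = 1/0.001350″ = 740.74 pc.
μ = v_t / (4.74 d) = 12.6 / (4.74 × 740.74) = 12.6 / 3511.1 = 0.0035886 ″/yr = 3.5886 mas/yr.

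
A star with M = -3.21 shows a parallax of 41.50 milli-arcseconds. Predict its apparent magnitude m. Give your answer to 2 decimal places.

m = -1.30

d = 1/p = 1/0.04150″ = 24.096 pc.
m − M = 5 log₁₀ d − 5 = 5 log₁₀(24.096) − 5 = 6.9097 − 5 = 1.9097.
m = M + (m − M) = -3.21 + 1.9097 = -1.30.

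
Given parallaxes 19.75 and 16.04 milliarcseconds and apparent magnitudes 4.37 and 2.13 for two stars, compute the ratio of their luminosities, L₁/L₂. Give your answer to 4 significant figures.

d₁ = 1/p₁ = 1/0.01975″ = 50.633 pc; d₂ = 1/p₂ = 1/0.01604″ = 62.344 pc.
M₁ = m₁ − 5 log₁₀ d₁ + 5 = 4.37 − 8.5222 + 5 = 0.8478.
M₂ = 2.13 − 8.9740 + 5 = -1.8440.
L₁/L₂ = 10^(0.4(M₂ − M₁)) = 10^(0.4 × (-2.6918)) = 10^(-1.07672) = 0.083807.

L₁/L₂ = 0.08381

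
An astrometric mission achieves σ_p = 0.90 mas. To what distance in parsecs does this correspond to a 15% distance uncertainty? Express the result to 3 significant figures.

167 pc

σ_d/d = σ_p/p, so the condition is σ_p/p ≤ 0.15, i.e. p ≥ σ_p/0.15.
p_min = 0.90/0.15 = 6 mas = 0.006 arcsec.
d_max = 1/p_min = 1/0.006 = 166.67 pc.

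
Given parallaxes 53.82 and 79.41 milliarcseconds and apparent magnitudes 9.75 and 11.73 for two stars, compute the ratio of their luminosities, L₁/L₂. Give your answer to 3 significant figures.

d₁ = 1/p₁ = 1/0.05382″ = 18.58 pc; d₂ = 1/p₂ = 1/0.07941″ = 12.593 pc.
M₁ = m₁ − 5 log₁₀ d₁ + 5 = 9.75 − 6.3452 + 5 = 8.4048.
M₂ = 11.73 − 5.5006 + 5 = 11.2294.
L₁/L₂ = 10^(0.4(M₂ − M₁)) = 10^(0.4 × 2.8246) = 10^1.12984 = 13.485.

L₁/L₂ = 13.5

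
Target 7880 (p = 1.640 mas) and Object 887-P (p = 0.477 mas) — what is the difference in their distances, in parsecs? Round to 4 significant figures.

d_A = 1/0.001640″ = 609.76 pc; d_B = 1/0.0004770″ = 2096.4 pc.
|d_B − d_A| = |2096.4 − 609.76| = 1486.6 pc.

1487 pc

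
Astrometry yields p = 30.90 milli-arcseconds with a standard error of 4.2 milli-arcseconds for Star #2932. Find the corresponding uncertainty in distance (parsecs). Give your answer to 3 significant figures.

4.40 pc

d = 1/p, so σ_d = σ_p / p².
σ_d = 0.00420 / (0.03090)² = 0.00420 / 0.00095481 = 4.3988 pc.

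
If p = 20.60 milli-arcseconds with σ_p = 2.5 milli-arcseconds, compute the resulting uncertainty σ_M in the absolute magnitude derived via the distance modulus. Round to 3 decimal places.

σ_M = 0.264 mag

M = m − 5 log₁₀ d + 5 = m + 5 log₁₀ p + 5, so ∂M/∂p = 5/(p ln 10).
σ_M = (5/ln 10) · (σ_p/p) = 2.1715 × 2.5/20.60 = 2.1715 × 0.12136 = 0.26353.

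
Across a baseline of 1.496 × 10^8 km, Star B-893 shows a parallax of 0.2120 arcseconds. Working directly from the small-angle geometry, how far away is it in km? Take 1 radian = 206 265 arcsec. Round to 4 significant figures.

θ = 0.2120″ = 0.2120/206265 = 1.0278 × 10^-6 rad.
d = B/θ = (1.496 × 10^8) / (1.0278 × 10^-6) = 1.4555 × 10^14 km.

1.456 × 10^14 km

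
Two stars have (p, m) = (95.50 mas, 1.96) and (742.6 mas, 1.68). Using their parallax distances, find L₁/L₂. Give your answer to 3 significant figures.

L₁/L₂ = 46.7

d₁ = 1/p₁ = 1/0.09550″ = 10.471 pc; d₂ = 1/p₂ = 1/0.7426″ = 1.3466 pc.
M₁ = m₁ − 5 log₁₀ d₁ + 5 = 1.96 − 5.0999 + 5 = 1.8601.
M₂ = 1.68 − 0.6462 + 5 = 6.0338.
L₁/L₂ = 10^(0.4(M₂ − M₁)) = 10^(0.4 × 4.1737) = 10^1.66948 = 46.718.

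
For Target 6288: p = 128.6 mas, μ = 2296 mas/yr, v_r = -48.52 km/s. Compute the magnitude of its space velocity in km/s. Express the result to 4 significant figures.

d = 1/p = 1/0.1286″ = 7.776 pc.
μ = 2296 mas/yr = 2.296 ″/yr.
v_t = 4.740 μ d = 4.740 × 2.296 × 7.776 = 84.627 km/s.
v = √(v_r² + v_t²) = √((-48.52)² + 84.627²) = √9515.92 = 97.55 km/s.

97.55 km/s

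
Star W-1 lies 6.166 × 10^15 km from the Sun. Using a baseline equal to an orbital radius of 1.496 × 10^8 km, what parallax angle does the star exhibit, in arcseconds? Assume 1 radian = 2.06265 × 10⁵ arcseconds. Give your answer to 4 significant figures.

θ ≈ B/d = (1.496 × 10^8) / (6.166 × 10^15) = 2.4262 × 10^-8 rad.
In arcseconds: 2.4262 × 10^-8 × 206265 = 0.0050044″.

0.005004 arcsec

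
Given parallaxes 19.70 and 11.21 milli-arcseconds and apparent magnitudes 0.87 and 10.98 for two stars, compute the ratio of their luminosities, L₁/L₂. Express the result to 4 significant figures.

d₁ = 1/p₁ = 1/0.01970″ = 50.761 pc; d₂ = 1/p₂ = 1/0.01121″ = 89.206 pc.
M₁ = m₁ − 5 log₁₀ d₁ + 5 = 0.87 − 8.5277 + 5 = -2.6577.
M₂ = 10.98 − 9.7520 + 5 = 6.2280.
L₁/L₂ = 10^(0.4(M₂ − M₁)) = 10^(0.4 × 8.8857) = 10^3.55428 = 3583.3.

L₁/L₂ = 3583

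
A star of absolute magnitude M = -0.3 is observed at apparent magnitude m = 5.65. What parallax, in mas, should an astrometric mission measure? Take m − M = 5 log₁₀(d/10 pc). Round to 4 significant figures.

6.457 mas

m − M = 5.65 − (-0.3) = 5.95.
d = 10^((m−M)/5 + 1) = 10^2.190 = 154.88 pc.
p = 1/d = 1/154.88 = 0.0064566 arcsec = 6.4566 mas.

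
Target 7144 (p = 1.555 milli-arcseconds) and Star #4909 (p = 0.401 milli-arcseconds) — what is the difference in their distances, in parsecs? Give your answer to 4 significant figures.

1851 pc

d_A = 1/0.001555″ = 643.09 pc; d_B = 1/0.0004010″ = 2493.8 pc.
|d_B − d_A| = |2493.8 − 643.09| = 1850.7 pc.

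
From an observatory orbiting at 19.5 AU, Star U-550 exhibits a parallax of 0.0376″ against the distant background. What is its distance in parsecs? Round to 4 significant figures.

With baseline B (in AU) and parallax p (in arcsec), d = B/p parsecs.
d = 19.5 / 0.0376 = 518.62 pc.

518.6 pc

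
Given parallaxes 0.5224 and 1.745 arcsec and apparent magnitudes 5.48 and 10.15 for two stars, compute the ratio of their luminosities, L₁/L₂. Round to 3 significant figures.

L₁/L₂ = 823

d₁ = 1/p₁ = 1/0.5224″ = 1.9142 pc; d₂ = 1/p₂ = 1/1.745″ = 0.57307 pc.
M₁ = m₁ − 5 log₁₀ d₁ + 5 = 5.48 − 1.4099 + 5 = 9.0701.
M₂ = 10.15 − (-1.2090) + 5 = 16.3590.
L₁/L₂ = 10^(0.4(M₂ − M₁)) = 10^(0.4 × 7.2889) = 10^2.91556 = 823.3.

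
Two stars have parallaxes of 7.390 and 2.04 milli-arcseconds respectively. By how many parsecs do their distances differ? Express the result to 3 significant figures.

d_A = 1/0.007390″ = 135.32 pc; d_B = 1/0.002040″ = 490.2 pc.
|d_B − d_A| = |490.2 − 135.32| = 354.88 pc.

355 pc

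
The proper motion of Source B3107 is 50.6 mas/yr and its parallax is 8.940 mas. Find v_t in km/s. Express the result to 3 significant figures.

26.8 km/s

d = 1/p = 1/0.008940″ = 111.86 pc.
μ = 50.6 mas/yr = 0.0506 ″/yr.
v_t = 4.74 × μ × d = 4.74 × 0.0506 × 111.86 = 26.829 km/s.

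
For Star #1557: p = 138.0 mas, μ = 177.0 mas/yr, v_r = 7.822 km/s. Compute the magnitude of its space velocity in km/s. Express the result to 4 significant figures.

d = 1/p = 1/0.1380″ = 7.2464 pc.
μ = 177.0 mas/yr = 0.1770 ″/yr.
v_t = 4.740 μ d = 4.740 × 0.1770 × 7.2464 = 6.0796 km/s.
v = √(v_r² + v_t²) = √(7.822² + 6.0796²) = √98.1452 = 9.9068 km/s.

9.907 km/s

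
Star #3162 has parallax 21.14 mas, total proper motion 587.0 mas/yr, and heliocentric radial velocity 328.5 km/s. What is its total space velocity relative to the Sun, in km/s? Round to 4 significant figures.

353.9 km/s

d = 1/p = 1/0.02114″ = 47.304 pc.
μ = 587.0 mas/yr = 0.5870 ″/yr.
v_t = 4.740 μ d = 4.740 × 0.5870 × 47.304 = 131.62 km/s.
v = √(v_r² + v_t²) = √(328.5² + 131.62²) = √125236 = 353.89 km/s.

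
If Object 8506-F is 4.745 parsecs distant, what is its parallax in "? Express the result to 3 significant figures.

0.211 "

p = 1/d = 1/4.745 = 0.21075 arcsec.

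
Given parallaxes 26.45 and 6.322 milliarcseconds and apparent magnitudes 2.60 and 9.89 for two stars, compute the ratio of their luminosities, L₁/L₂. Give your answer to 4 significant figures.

L₁/L₂ = 47.08

d₁ = 1/p₁ = 1/0.02645″ = 37.807 pc; d₂ = 1/p₂ = 1/0.006322″ = 158.18 pc.
M₁ = m₁ − 5 log₁₀ d₁ + 5 = 2.60 − 7.8879 + 5 = -0.2879.
M₂ = 9.89 − 10.9958 + 5 = 3.8942.
L₁/L₂ = 10^(0.4(M₂ − M₁)) = 10^(0.4 × 4.1821) = 10^1.67284 = 47.08.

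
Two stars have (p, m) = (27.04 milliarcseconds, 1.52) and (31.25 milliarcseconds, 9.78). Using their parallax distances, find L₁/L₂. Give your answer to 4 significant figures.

d₁ = 1/p₁ = 1/0.02704″ = 36.982 pc; d₂ = 1/p₂ = 1/0.03125″ = 32 pc.
M₁ = m₁ − 5 log₁₀ d₁ + 5 = 1.52 − 7.8400 + 5 = -1.3200.
M₂ = 9.78 − 7.5257 + 5 = 7.2543.
L₁/L₂ = 10^(0.4(M₂ − M₁)) = 10^(0.4 × 8.5743) = 10^3.42972 = 2689.8.

L₁/L₂ = 2690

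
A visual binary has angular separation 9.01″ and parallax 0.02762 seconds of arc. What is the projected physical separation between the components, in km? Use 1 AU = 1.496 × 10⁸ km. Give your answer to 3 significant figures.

d = 1/p = 1/0.02762″ = 36.206 pc.
At distance d (pc), an angle of θ arcsec spans θ·d AU: s = 9.01 × 36.206 = 326.22 AU.
= 326.22 × 1.496 × 10⁸ km = 4.8803 × 10^10 km.

4.88 × 10^10 km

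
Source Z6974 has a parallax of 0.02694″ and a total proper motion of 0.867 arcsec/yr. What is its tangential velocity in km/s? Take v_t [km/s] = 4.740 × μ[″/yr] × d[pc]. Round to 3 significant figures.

d = 1/p = 1/0.02694″ = 37.12 pc.
v_t = 4.74 × μ × d = 4.74 × 0.867 × 37.12 = 152.55 km/s.

153 km/s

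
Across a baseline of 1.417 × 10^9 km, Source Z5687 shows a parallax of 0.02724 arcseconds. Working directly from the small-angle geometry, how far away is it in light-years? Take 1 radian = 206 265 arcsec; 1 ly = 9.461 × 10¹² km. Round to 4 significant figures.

1134 ly

θ = 0.02724″ = 0.02724/206265 = 1.3206 × 10^-7 rad.
d = B/θ = (1.417 × 10^9) / (1.3206 × 10^-7) = 1.0730 × 10^16 km = (1.0730 × 10^16) / (9.461 × 10^12) ly = 1134.1 ly.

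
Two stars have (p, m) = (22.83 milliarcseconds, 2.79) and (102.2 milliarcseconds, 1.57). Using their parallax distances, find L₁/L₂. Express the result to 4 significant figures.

d₁ = 1/p₁ = 1/0.02283″ = 43.802 pc; d₂ = 1/p₂ = 1/0.1022″ = 9.7847 pc.
M₁ = m₁ − 5 log₁₀ d₁ + 5 = 2.79 − 8.2075 + 5 = -0.4175.
M₂ = 1.57 − 4.9527 + 5 = 1.6173.
L₁/L₂ = 10^(0.4(M₂ − M₁)) = 10^(0.4 × 2.0348) = 10^0.81392 = 6.5151.

L₁/L₂ = 6.515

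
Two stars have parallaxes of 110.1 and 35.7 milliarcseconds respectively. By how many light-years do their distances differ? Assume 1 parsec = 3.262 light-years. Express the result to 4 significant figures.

d_A = 1/0.1101″ = 9.0827 pc; d_B = 1/0.03570″ = 28.011 pc.
|d_B − d_A| = |28.011 − 9.0827| = 18.928 pc = 18.928 × 3.262 ly = 61.743 ly.

61.74 ly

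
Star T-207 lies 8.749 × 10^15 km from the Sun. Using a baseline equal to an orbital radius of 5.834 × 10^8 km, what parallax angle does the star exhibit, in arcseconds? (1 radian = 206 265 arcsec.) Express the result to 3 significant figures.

θ ≈ B/d = (5.834 × 10^8) / (8.749 × 10^15) = 6.6682 × 10^-8 rad.
In arcseconds: 6.6682 × 10^-8 × 206265 = 0.013754″.

0.0138 arcsec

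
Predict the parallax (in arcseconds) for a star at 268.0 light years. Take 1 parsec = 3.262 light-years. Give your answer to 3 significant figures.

d = 268.0 ly ÷ 3.262 = 82.158 pc.
p = 1/d = 1/82.158 = 0.012172 arcsec.

0.0122 arcsec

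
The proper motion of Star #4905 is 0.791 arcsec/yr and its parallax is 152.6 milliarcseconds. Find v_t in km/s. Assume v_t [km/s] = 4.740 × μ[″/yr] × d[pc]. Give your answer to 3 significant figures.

d = 1/p = 1/0.1526″ = 6.5531 pc.
v_t = 4.74 × μ × d = 4.74 × 0.791 × 6.5531 = 24.57 km/s.

24.6 km/s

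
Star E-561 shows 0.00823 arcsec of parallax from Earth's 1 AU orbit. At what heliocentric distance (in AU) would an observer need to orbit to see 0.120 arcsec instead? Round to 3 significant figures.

Parallax scales linearly with baseline: p ∝ B, so B = p_target / p_Earth × 1 AU.
B = 0.120 / 0.00823 = 14.581 AU.

14.6 AU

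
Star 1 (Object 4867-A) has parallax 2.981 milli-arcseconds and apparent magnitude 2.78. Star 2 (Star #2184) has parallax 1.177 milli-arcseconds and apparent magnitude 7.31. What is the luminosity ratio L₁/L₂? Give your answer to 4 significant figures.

d₁ = 1/p₁ = 1/0.002981″ = 335.46 pc; d₂ = 1/p₂ = 1/0.001177″ = 849.62 pc.
M₁ = m₁ − 5 log₁₀ d₁ + 5 = 2.78 − 12.6282 + 5 = -4.8482.
M₂ = 7.31 − 14.6461 + 5 = -2.3361.
L₁/L₂ = 10^(0.4(M₂ − M₁)) = 10^(0.4 × 2.5121) = 10^1.00484 = 10.112.

L₁/L₂ = 10.11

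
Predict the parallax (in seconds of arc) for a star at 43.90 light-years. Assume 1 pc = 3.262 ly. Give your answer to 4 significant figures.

d = 43.90 ly ÷ 3.262 = 13.458 pc.
p = 1/d = 1/13.458 = 0.074305 arcsec.

0.07431 arcsec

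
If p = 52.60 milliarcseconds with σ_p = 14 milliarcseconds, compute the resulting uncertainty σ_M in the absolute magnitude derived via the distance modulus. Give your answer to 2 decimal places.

M = m − 5 log₁₀ d + 5 = m + 5 log₁₀ p + 5, so ∂M/∂p = 5/(p ln 10).
σ_M = (5/ln 10) · (σ_p/p) = 2.1715 × 14/52.60 = 2.1715 × 0.26616 = 0.57797.

σ_M = 0.58 mag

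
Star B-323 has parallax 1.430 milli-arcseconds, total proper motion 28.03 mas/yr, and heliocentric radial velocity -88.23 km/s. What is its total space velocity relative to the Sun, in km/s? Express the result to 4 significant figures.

d = 1/p = 1/0.001430″ = 699.3 pc.
μ = 28.03 mas/yr = 0.02803 ″/yr.
v_t = 4.740 μ d = 4.740 × 0.02803 × 699.3 = 92.911 km/s.
v = √(v_r² + v_t²) = √((-88.23)² + 92.911²) = √16417 = 128.13 km/s.

128.1 km/s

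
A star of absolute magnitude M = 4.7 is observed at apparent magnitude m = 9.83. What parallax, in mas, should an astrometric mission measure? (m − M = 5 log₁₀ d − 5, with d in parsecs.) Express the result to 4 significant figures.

9.419 mas

m − M = 9.83 − 4.7 = 5.13.
d = 10^((m−M)/5 + 1) = 10^2.026 = 106.17 pc.
p = 1/d = 1/106.17 = 0.0094189 arcsec = 9.4189 mas.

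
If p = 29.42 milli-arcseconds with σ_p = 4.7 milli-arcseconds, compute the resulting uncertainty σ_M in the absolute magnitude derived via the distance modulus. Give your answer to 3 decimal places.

M = m − 5 log₁₀ d + 5 = m + 5 log₁₀ p + 5, so ∂M/∂p = 5/(p ln 10).
σ_M = (5/ln 10) · (σ_p/p) = 2.1715 × 4.7/29.42 = 2.1715 × 0.15976 = 0.34692.

σ_M = 0.347 mag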